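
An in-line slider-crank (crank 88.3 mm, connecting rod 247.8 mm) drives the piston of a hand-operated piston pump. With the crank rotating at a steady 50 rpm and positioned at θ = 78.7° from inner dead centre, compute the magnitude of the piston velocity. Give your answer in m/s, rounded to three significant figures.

ω = 2π·50/60 = 5.236 rad/s
For an in-line slider-crank, x = r cosθ + √(L² − r² sin²θ), so v = −rω sinθ·[1 + r cosθ/√(L² − r² sin²θ)].
With r = 0.0883 m, L = 0.2478 m, θ = 78.7°: √(L² − r² sin²θ) = 0.23218 m.
v = −0.0883·5.236·0.98061·[1 + 0.0883·0.19595/0.23218] = -0.48716 m/s.
|v| = 0.48716 m/s.

0.487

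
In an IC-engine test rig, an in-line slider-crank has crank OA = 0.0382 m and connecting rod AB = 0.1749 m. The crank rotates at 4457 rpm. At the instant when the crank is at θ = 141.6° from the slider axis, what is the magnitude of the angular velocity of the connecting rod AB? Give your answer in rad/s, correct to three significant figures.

80.6

ω = 466.7 rad/s (converted from 4457 rpm).
The rod makes angle φ with the slider axis where L sinφ = r sinθ; differentiating, L cosφ·φ̇ = r ω cosθ.
L cosφ = √(L² − r² sin²θ) = 0.17328 m.
|ω_rod| = r ω |cosθ| / √(L² − r² sin²θ) = 0.0382·466.7·0.78369/0.17328 = 80.635 rad/s.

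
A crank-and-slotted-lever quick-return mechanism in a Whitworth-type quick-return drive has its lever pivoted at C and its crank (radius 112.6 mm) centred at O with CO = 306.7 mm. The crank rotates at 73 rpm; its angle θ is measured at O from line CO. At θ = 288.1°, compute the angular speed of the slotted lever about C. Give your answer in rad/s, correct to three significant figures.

1.40

ω = 7.645 rad/s (from 73 rpm).
Crank pin A relative to C: A = (d + r cosθ, r sinθ); lever angle φ = atan2(r sinθ, d + r cosθ).
Differentiating tanφ: φ̇ = rω(d cosθ + r)/(d² + r² + 2dr cosθ).
d² + r² + 2dr cosθ = |CA|² = 0.128202 m²;  d cosθ + r = +0.20788 m.
|ω_lever| = |0.1126·7.645·+0.20788| / 0.128202 = 1.3958 rad/s.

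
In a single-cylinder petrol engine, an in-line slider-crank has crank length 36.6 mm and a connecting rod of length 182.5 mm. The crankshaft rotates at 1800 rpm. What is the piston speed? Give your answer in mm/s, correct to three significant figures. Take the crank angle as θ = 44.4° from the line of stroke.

5530

ω = 2π·1800/60 = 188.5 rad/s
For an in-line slider-crank, x = r cosθ + √(L² − r² sin²θ), so v = −rω sinθ·[1 + r cosθ/√(L² − r² sin²θ)].
With r = 0.0366 m, L = 0.1825 m, θ = 44.4°: √(L² − r² sin²θ) = 0.18069 m.
v = −0.0366·188.5·0.69966·[1 + 0.0366·0.71447/0.18069] = -5.5255 m/s.
|v| = 5.5255 m/s = 5525.5 mm/s.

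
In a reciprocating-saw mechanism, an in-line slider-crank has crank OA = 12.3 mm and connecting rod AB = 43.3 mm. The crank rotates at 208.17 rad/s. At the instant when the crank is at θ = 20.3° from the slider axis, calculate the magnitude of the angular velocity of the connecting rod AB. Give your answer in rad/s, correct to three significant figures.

55.7

ω = 208.2 rad/s
The rod makes angle φ with the slider axis where L sinφ = r sinθ; differentiating, L cosφ·φ̇ = r ω cosθ.
L cosφ = √(L² − r² sin²θ) = 0.043089 m.
|ω_rod| = r ω |cosθ| / √(L² − r² sin²θ) = 0.0123·208.2·0.93789/0.043089 = 55.732 rad/s.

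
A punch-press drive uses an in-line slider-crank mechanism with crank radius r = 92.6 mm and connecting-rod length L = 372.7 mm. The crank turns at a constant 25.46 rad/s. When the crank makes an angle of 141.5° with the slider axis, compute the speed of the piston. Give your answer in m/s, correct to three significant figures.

ω = 25.46 rad/s
For an in-line slider-crank, x = r cosθ + √(L² − r² sin²θ), so v = −rω sinθ·[1 + r cosθ/√(L² − r² sin²θ)].
With r = 0.0926 m, L = 0.3727 m, θ = 141.5°: √(L² − r² sin²θ) = 0.36822 m.
v = −0.0926·25.46·0.62251·[1 + 0.0926·-0.78261/0.36822] = -1.1788 m/s.
|v| = 1.1788 m/s.

1.18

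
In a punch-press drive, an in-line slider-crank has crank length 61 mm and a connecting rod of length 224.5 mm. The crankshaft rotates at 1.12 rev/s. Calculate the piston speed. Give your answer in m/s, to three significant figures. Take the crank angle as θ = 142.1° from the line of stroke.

0.206

ω = 2π·1.12 = 7.037 rad/s
For an in-line slider-crank, x = r cosθ + √(L² − r² sin²θ), so v = −rω sinθ·[1 + r cosθ/√(L² − r² sin²θ)].
With r = 0.061 m, L = 0.2245 m, θ = 142.1°: √(L² − r² sin²θ) = 0.22135 m.
v = −0.061·7.037·0.61429·[1 + 0.061·-0.78908/0.22135] = -0.20635 m/s.
|v| = 0.20635 m/s.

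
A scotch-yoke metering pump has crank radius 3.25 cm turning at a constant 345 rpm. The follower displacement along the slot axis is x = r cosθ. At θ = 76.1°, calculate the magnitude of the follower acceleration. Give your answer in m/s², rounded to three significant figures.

10.2

ω = 36.13 rad/s (from 345 rpm).
x = r cosθ ⇒ ẍ = −rω² cosθ (ω constant).
|a| = rω²|cosθ| = 0.0325·(36.13)²·|cos 76.1°| = 10.191 m/s².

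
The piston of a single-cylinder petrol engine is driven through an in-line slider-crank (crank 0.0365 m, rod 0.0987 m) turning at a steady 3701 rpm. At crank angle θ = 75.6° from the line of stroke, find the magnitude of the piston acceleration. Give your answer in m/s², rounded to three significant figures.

ω = 2π·3701/60 = 387.6 rad/s
x(θ) = r cosθ + √(L² − r² sin²θ); with ω constant, a = ω²·d²x/dθ².
d²x/dθ² = −r cosθ − r²(cos2θ)/√u − r⁴ sin²2θ/(4u^{3/2}),  u = L² − r² sin²θ = 0.00849184 m².
Substituting r = 0.0365 m, L = 0.0987 m, θ = 75.6°: d²x/dθ² = +0.0034602 m.
a = ω²·d²x/dθ² = (387.6)²·(+0.0034602) = +519.75 m/s²;  |a| = 519.75 m/s².

520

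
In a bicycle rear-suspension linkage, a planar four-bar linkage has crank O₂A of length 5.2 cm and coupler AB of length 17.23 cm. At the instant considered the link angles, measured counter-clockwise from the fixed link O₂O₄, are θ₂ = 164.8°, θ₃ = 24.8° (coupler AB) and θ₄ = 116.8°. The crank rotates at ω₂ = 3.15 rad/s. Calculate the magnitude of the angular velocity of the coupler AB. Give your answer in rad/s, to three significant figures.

ω₂ = 3.15 rad/s
Differentiating the loop-closure r₂e^{iθ₂}+r₃e^{iθ₃}=r₁+r₄e^{iθ₄} gives r₂ω₂e^{iθ₂}+r₃ω₃e^{iθ₃}=r₄ω₄e^{iθ₄}.
Eliminating the other unknown: ω₃ = r₂ω₂ sin(θ₄−θ₂) / [r₃ sin(θ₃−θ₄)].
Numerator sine = -0.74314; denominator sine = -0.99939.
Result = 0.052·3.15·(-0.74314) / (0.1723·(-0.99939)) = +0.70691 rad/s; magnitude 0.70691 rad/s.

0.707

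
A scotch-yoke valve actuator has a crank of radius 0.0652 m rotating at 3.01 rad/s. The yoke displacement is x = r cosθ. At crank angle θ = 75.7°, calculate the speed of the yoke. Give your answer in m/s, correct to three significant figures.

0.190

ω = 3.01 rad/s
x = r cosθ ⇒ ẋ = −rω sinθ.
|v| = rω|sinθ| = 0.0652·3.01·|sin 75.7°| = 0.19017 m/s.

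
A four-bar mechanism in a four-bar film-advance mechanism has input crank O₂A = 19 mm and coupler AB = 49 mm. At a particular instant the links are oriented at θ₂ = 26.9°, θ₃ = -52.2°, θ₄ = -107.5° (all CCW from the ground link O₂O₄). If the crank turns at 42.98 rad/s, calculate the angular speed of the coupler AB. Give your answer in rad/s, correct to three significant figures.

14.5

ω₂ = 42.98 rad/s
Differentiating the loop-closure r₂e^{iθ₂}+r₃e^{iθ₃}=r₁+r₄e^{iθ₄} gives r₂ω₂e^{iθ₂}+r₃ω₃e^{iθ₃}=r₄ω₄e^{iθ₄}.
Eliminating the other unknown: ω₃ = r₂ω₂ sin(θ₄−θ₂) / [r₃ sin(θ₃−θ₄)].
Numerator sine = -0.71447; denominator sine = +0.82214.
Result = 0.019·42.98·(-0.71447) / (0.049·(+0.82214)) = -14.483 rad/s; magnitude 14.483 rad/s.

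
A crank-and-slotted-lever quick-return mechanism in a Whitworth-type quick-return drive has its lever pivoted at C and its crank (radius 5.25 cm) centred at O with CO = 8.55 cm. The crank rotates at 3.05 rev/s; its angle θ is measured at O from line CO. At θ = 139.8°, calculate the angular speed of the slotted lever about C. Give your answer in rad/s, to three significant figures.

4.01

ω = 19.16 rad/s (from 3.05 rev/s).
Crank pin A relative to C: A = (d + r cosθ, r sinθ); lever angle φ = atan2(r sinθ, d + r cosθ).
Differentiating tanφ: φ̇ = rω(d cosθ + r)/(d² + r² + 2dr cosθ).
d² + r² + 2dr cosθ = |CA|² = 0.00320952 m²;  d cosθ + r = -0.012805 m.
|ω_lever| = |0.0525·19.16·-0.012805| / 0.00320952 = 4.0139 rad/s.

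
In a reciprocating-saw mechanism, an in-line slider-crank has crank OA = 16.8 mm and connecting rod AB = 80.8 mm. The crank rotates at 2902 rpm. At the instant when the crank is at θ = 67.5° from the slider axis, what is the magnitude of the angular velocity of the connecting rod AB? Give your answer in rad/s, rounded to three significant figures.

ω = 303.9 rad/s (converted from 2902 rpm).
The rod makes angle φ with the slider axis where L sinφ = r sinθ; differentiating, L cosφ·φ̇ = r ω cosθ.
L cosφ = √(L² − r² sin²θ) = 0.079295 m.
|ω_rod| = r ω |cosθ| / √(L² − r² sin²θ) = 0.0168·303.9·0.38268/0.079295 = 24.639 rad/s.

24.6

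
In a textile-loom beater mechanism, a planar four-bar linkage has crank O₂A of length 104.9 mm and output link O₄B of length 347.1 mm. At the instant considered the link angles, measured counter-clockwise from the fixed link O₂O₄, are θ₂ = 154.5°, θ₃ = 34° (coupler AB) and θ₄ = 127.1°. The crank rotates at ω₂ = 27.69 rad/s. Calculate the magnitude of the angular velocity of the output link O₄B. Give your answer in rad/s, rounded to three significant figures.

ω₂ = 27.69 rad/s
Differentiating the loop-closure r₂e^{iθ₂}+r₃e^{iθ₃}=r₁+r₄e^{iθ₄} gives r₂ω₂e^{iθ₂}+r₃ω₃e^{iθ₃}=r₄ω₄e^{iθ₄}.
Eliminating the other unknown: ω₄ = r₂ω₂ sin(θ₂−θ₃) / [r₄ sin(θ₄−θ₃)].
Numerator sine = +0.86163; denominator sine = +0.99854.
Result = 0.1049·27.69·(+0.86163) / (0.3471·(+0.99854)) = +7.221 rad/s; magnitude 7.221 rad/s.

7.22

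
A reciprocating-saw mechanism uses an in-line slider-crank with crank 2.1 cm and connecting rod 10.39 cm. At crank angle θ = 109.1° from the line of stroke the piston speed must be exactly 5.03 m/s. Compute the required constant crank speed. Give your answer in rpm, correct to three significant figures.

For an in-line slider-crank, |v_piston| = rω|sinθ|·[1 + r cosθ/√(L² − r² sin²θ)].
With r = 0.021 m, L = 0.1039 m, θ = 109.1°: the bracketed kinematic factor |dx/dθ| = 0.018507 m.
ω = v/|dx/dθ| = 5.03/0.018507 = 271.79 rad/s.
N = 60ω/(2π) = 2595.4 rpm.

2600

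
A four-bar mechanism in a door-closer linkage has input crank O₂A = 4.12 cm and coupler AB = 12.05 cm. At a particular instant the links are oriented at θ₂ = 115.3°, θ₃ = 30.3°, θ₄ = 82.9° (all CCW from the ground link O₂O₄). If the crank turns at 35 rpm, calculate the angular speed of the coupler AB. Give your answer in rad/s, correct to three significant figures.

ω₂ = 3.665 rad/s (from 35 rpm).
Differentiating the loop-closure r₂e^{iθ₂}+r₃e^{iθ₃}=r₁+r₄e^{iθ₄} gives r₂ω₂e^{iθ₂}+r₃ω₃e^{iθ₃}=r₄ω₄e^{iθ₄}.
Eliminating the other unknown: ω₃ = r₂ω₂ sin(θ₄−θ₂) / [r₃ sin(θ₃−θ₄)].
Numerator sine = -0.53583; denominator sine = -0.79441.
Result = 0.0412·3.665·(-0.53583) / (0.1205·(-0.79441)) = +0.84525 rad/s; magnitude 0.84525 rad/s.

0.845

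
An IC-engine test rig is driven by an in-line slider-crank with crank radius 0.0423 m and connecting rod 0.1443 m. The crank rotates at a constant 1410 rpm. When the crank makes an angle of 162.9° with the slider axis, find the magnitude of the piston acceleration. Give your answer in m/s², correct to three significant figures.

655

ω = 2π·1410/60 = 147.7 rad/s
x(θ) = r cosθ + √(L² − r² sin²θ); with ω constant, a = ω²·d²x/dθ².
d²x/dθ² = −r cosθ − r²(cos2θ)/√u − r⁴ sin²2θ/(4u^{3/2}),  u = L² − r² sin²θ = 0.0206678 m².
Substituting r = 0.0423 m, L = 0.1443 m, θ = 162.9°: d²x/dθ² = +0.030051 m.
a = ω²·d²x/dθ² = (147.7)²·(+0.030051) = +655.17 m/s²;  |a| = 655.17 m/s².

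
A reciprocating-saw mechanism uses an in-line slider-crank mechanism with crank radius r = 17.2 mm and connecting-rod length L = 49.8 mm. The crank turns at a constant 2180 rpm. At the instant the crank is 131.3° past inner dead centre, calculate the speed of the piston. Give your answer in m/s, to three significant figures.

2.25

ω = 2π·2180/60 = 228.3 rad/s
For an in-line slider-crank, x = r cosθ + √(L² − r² sin²θ), so v = −rω sinθ·[1 + r cosθ/√(L² − r² sin²θ)].
With r = 0.0172 m, L = 0.0498 m, θ = 131.3°: √(L² − r² sin²θ) = 0.048094 m.
v = −0.0172·228.3·0.75126·[1 + 0.0172·-0.66000/0.048094] = -2.2536 m/s.
|v| = 2.2536 m/s.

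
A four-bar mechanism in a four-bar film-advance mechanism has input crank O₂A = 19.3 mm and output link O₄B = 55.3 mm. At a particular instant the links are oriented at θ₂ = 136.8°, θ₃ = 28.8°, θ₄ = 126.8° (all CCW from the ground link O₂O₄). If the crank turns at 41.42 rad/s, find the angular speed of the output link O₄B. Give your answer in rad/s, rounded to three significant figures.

ω₂ = 41.42 rad/s
Differentiating the loop-closure r₂e^{iθ₂}+r₃e^{iθ₃}=r₁+r₄e^{iθ₄} gives r₂ω₂e^{iθ₂}+r₃ω₃e^{iθ₃}=r₄ω₄e^{iθ₄}.
Eliminating the other unknown: ω₄ = r₂ω₂ sin(θ₂−θ₃) / [r₄ sin(θ₄−θ₃)].
Numerator sine = +0.95106; denominator sine = +0.99027.
Result = 0.0193·41.42·(+0.95106) / (0.0553·(+0.99027)) = +13.883 rad/s; magnitude 13.883 rad/s.

13.9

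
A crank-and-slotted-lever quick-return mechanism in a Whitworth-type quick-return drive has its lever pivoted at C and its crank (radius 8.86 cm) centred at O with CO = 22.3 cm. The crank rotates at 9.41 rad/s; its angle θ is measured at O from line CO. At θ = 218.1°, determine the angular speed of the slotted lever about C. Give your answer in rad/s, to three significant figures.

2.74

ω = 9.41 rad/s
Crank pin A relative to C: A = (d + r cosθ, r sinθ); lever angle φ = atan2(r sinθ, d + r cosθ).
Differentiating tanφ: φ̇ = rω(d cosθ + r)/(d² + r² + 2dr cosθ).
d² + r² + 2dr cosθ = |CA|² = 0.0264828 m²;  d cosθ + r = -0.086887 m.
|ω_lever| = |0.0886·9.41·-0.086887| / 0.0264828 = 2.7353 rad/s.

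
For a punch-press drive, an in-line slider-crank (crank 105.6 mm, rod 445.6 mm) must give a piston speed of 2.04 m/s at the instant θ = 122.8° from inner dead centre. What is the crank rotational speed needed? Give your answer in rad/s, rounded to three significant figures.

26.4

For an in-line slider-crank, |v_piston| = rω|sinθ|·[1 + r cosθ/√(L² − r² sin²θ)].
With r = 0.1056 m, L = 0.4456 m, θ = 122.8°: the bracketed kinematic factor |dx/dθ| = 0.077136 m.
ω = v/|dx/dθ| = 2.04/0.077136 = 26.447 rad/s.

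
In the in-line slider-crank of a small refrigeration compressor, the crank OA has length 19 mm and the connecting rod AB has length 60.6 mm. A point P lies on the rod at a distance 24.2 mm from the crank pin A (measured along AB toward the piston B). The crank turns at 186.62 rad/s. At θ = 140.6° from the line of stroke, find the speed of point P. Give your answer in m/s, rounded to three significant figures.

ω = 186.6 rad/s.  Crank-pin speed |V_A| = rω = 3.5458 m/s, perpendicular to OA.
Rod angle: sinφ = −(r/L) sinθ ⇒ φ = -11.479°; ω_rod = −rω cosθ/√(L²−r²sin²θ) = +46.136 rad/s.
V_P = V_A + ω_rod × AP, with AP = 0.0242 m along the rod.
Components: V_Px = −rω sinθ − a·ω_rod·sinφ = -2.0284 m/s;  V_Py = rω cosθ + a·ω_rod·cosφ = -1.6458 m/s.
|V_P| = √(V_Px² + V_Py²) = 2.6121 m/s.

2.61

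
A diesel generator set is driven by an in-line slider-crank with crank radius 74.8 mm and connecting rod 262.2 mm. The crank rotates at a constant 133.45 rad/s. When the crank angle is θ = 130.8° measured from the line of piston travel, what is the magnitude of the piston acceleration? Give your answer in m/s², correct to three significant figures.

ω = 133.4 rad/s
x(θ) = r cosθ + √(L² − r² sin²θ); with ω constant, a = ω²·d²x/dθ².
d²x/dθ² = −r cosθ − r²(cos2θ)/√u − r⁴ sin²2θ/(4u^{3/2}),  u = L² − r² sin²θ = 0.0655426 m².
Substituting r = 0.0748 m, L = 0.2622 m, θ = 130.8°: d²x/dθ² = +0.051612 m.
a = ω²·d²x/dθ² = (133.4)²·(+0.051612) = +919.15 m/s²;  |a| = 919.15 m/s².

919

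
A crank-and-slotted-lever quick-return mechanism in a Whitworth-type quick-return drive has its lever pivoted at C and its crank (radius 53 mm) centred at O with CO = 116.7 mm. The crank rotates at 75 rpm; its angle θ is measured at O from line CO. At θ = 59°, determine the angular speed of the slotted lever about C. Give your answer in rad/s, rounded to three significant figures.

2.07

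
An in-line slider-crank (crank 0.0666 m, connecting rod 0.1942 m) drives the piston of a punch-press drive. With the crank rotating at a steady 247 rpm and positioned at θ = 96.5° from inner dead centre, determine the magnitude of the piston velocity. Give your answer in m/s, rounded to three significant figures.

ω = 2π·247/60 = 25.87 rad/s
For an in-line slider-crank, x = r cosθ + √(L² − r² sin²θ), so v = −rω sinθ·[1 + r cosθ/√(L² − r² sin²θ)].
With r = 0.0666 m, L = 0.1942 m, θ = 96.5°: √(L² − r² sin²θ) = 0.18258 m.
v = −0.0666·25.87·0.99357·[1 + 0.0666·-0.11320/0.18258] = -1.6409 m/s.
|v| = 1.6409 m/s.

1.64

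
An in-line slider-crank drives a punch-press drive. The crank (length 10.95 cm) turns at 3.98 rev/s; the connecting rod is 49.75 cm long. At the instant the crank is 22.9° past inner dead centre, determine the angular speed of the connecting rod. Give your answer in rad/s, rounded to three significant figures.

5.09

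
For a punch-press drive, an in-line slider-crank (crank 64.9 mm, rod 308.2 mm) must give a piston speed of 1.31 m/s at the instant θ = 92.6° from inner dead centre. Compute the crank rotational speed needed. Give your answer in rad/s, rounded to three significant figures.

For an in-line slider-crank, |v_piston| = rω|sinθ|·[1 + r cosθ/√(L² − r² sin²θ)].
With r = 0.0649 m, L = 0.3082 m, θ = 92.6°: the bracketed kinematic factor |dx/dθ| = 0.0642 m.
ω = v/|dx/dθ| = 1.31/0.0642 = 20.405 rad/s.

20.4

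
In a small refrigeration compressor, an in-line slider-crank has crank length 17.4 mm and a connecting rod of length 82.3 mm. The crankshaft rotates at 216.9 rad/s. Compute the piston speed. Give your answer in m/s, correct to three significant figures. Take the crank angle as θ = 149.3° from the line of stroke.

ω = 216.9 rad/s
For an in-line slider-crank, x = r cosθ + √(L² − r² sin²θ), so v = −rω sinθ·[1 + r cosθ/√(L² − r² sin²θ)].
With r = 0.0174 m, L = 0.0823 m, θ = 149.3°: √(L² − r² sin²θ) = 0.081819 m.
v = −0.0174·216.9·0.51054·[1 + 0.0174·-0.85985/0.081819] = -1.5745 m/s.
|v| = 1.5745 m/s.

1.57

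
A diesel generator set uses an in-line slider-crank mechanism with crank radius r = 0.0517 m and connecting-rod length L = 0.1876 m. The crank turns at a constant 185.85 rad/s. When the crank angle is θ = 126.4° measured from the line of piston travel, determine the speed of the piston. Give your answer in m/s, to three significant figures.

ω = 185.8 rad/s
For an in-line slider-crank, x = r cosθ + √(L² − r² sin²θ), so v = −rω sinθ·[1 + r cosθ/√(L² − r² sin²θ)].
With r = 0.0517 m, L = 0.1876 m, θ = 126.4°: √(L² − r² sin²θ) = 0.18293 m.
v = −0.0517·185.8·0.80489·[1 + 0.0517·-0.59342/0.18293] = -6.4367 m/s.
|v| = 6.4367 m/s.

6.44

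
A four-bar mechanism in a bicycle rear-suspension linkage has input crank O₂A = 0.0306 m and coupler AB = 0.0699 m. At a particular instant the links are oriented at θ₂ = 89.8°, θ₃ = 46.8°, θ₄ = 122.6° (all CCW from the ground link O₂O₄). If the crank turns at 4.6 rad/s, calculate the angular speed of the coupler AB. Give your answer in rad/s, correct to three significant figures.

ω₂ = 4.6 rad/s
Differentiating the loop-closure r₂e^{iθ₂}+r₃e^{iθ₃}=r₁+r₄e^{iθ₄} gives r₂ω₂e^{iθ₂}+r₃ω₃e^{iθ₃}=r₄ω₄e^{iθ₄}.
Eliminating the other unknown: ω₃ = r₂ω₂ sin(θ₄−θ₂) / [r₃ sin(θ₃−θ₄)].
Numerator sine = +0.54171; denominator sine = -0.96945.
Result = 0.0306·4.6·(+0.54171) / (0.0699·(-0.96945)) = -1.1252 rad/s; magnitude 1.1252 rad/s.

1.13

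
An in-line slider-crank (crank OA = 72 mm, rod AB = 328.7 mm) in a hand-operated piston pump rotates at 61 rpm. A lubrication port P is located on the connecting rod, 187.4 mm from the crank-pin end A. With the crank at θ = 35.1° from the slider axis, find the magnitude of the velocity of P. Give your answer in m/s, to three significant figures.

ω = 6.388 rad/s.  Crank-pin speed |V_A| = rω = 0.45993 m/s, perpendicular to OA.
Rod angle: sinφ = −(r/L) sinθ ⇒ φ = -7.236°; ω_rod = −rω cosθ/√(L²−r²sin²θ) = -1.154 rad/s.
V_P = V_A + ω_rod × AP, with AP = 0.1874 m along the rod.
Components: V_Px = −rω sinθ − a·ω_rod·sinφ = -0.2917 m/s;  V_Py = rω cosθ + a·ω_rod·cosφ = +0.16176 m/s.
|V_P| = √(V_Px² + V_Py²) = 0.33355 m/s.

0.334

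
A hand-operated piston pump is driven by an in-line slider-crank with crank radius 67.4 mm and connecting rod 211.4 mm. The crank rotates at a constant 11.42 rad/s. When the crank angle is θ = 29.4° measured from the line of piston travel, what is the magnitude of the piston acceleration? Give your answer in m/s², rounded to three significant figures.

ω = 11.42 rad/s
x(θ) = r cosθ + √(L² − r² sin²θ); with ω constant, a = ω²·d²x/dθ².
d²x/dθ² = −r cosθ − r²(cos2θ)/√u − r⁴ sin²2θ/(4u^{3/2}),  u = L² − r² sin²θ = 0.0435952 m².
Substituting r = 0.0674 m, L = 0.2114 m, θ = 29.4°: d²x/dθ² = -0.070405 m.
a = ω²·d²x/dθ² = (11.42)²·(-0.070405) = -9.182 m/s²;  |a| = 9.182 m/s².

9.18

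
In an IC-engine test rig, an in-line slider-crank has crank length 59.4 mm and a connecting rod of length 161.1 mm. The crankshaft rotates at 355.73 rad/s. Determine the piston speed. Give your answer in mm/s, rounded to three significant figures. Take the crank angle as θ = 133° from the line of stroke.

11400

ω = 355.7 rad/s
For an in-line slider-crank, x = r cosθ + √(L² − r² sin²θ), so v = −rω sinθ·[1 + r cosθ/√(L² − r² sin²θ)].
With r = 0.0594 m, L = 0.1611 m, θ = 133°: √(L² − r² sin²θ) = 0.15513 m.
v = −0.0594·355.7·0.73135·[1 + 0.0594·-0.68200/0.15513] = -11.418 m/s.
|v| = 11.418 m/s = 11418 mm/s.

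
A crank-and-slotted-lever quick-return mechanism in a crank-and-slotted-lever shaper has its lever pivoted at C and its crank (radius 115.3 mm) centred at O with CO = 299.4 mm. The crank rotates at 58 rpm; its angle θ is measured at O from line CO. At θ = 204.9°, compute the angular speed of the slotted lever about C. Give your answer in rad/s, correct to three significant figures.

2.71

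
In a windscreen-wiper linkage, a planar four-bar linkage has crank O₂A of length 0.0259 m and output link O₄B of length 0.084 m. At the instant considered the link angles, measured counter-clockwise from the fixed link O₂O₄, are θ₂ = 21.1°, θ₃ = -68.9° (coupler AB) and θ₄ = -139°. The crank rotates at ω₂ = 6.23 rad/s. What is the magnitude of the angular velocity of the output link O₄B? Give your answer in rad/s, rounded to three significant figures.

2.04

ω₂ = 6.23 rad/s
Differentiating the loop-closure r₂e^{iθ₂}+r₃e^{iθ₃}=r₁+r₄e^{iθ₄} gives r₂ω₂e^{iθ₂}+r₃ω₃e^{iθ₃}=r₄ω₄e^{iθ₄}.
Eliminating the other unknown: ω₄ = r₂ω₂ sin(θ₂−θ₃) / [r₄ sin(θ₄−θ₃)].
Numerator sine = +1.00000; denominator sine = -0.94029.
Result = 0.0259·6.23·(+1.00000) / (0.084·(-0.94029)) = -2.0429 rad/s; magnitude 2.0429 rad/s.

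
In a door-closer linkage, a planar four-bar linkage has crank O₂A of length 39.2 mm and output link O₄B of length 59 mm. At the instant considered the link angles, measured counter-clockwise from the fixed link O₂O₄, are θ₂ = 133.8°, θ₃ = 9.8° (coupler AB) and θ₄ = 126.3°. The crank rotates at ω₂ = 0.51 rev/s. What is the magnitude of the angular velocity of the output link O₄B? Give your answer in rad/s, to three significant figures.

1.97

ω₂ = 3.204 rad/s (from 0.51 rev/s).
Differentiating the loop-closure r₂e^{iθ₂}+r₃e^{iθ₃}=r₁+r₄e^{iθ₄} gives r₂ω₂e^{iθ₂}+r₃ω₃e^{iθ₃}=r₄ω₄e^{iθ₄}.
Eliminating the other unknown: ω₄ = r₂ω₂ sin(θ₂−θ₃) / [r₄ sin(θ₄−θ₃)].
Numerator sine = +0.82904; denominator sine = +0.89493.
Result = 0.0392·3.204·(+0.82904) / (0.059·(+0.89493)) = +1.9723 rad/s; magnitude 1.9723 rad/s.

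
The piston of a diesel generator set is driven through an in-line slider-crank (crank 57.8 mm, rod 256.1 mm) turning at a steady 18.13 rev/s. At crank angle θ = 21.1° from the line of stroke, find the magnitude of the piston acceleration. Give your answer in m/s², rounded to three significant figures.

ω = 2π·18.1 = 113.9 rad/s
x(θ) = r cosθ + √(L² − r² sin²θ); with ω constant, a = ω²·d²x/dθ².
d²x/dθ² = −r cosθ − r²(cos2θ)/√u − r⁴ sin²2θ/(4u^{3/2}),  u = L² − r² sin²θ = 0.0651542 m².
Substituting r = 0.0578 m, L = 0.2561 m, θ = 21.1°: d²x/dθ² = -0.063696 m.
a = ω²·d²x/dθ² = (113.9)²·(-0.063696) = -826.55 m/s²;  |a| = 826.55 m/s².

827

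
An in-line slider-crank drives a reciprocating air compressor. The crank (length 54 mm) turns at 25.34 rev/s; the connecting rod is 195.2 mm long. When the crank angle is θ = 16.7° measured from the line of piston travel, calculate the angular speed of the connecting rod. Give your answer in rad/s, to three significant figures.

42.3

ω = 159.2 rad/s (converted from 25.34 rev/s).
The rod makes angle φ with the slider axis where L sinφ = r sinθ; differentiating, L cosφ·φ̇ = r ω cosθ.
L cosφ = √(L² − r² sin²θ) = 0.19458 m.
|ω_rod| = r ω |cosθ| / √(L² − r² sin²θ) = 0.054·159.2·0.95782/0.19458 = 42.322 rad/s.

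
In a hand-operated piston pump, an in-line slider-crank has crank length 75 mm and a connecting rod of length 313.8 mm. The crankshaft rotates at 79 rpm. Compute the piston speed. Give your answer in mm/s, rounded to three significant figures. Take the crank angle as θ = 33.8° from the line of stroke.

414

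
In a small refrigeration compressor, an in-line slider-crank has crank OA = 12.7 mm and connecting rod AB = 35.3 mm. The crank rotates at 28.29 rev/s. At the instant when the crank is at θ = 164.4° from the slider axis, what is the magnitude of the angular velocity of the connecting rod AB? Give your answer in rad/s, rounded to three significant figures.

61.9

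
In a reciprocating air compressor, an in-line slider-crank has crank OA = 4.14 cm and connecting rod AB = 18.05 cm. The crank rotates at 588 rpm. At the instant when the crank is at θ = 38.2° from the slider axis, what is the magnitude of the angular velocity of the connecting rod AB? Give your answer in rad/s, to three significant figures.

11.2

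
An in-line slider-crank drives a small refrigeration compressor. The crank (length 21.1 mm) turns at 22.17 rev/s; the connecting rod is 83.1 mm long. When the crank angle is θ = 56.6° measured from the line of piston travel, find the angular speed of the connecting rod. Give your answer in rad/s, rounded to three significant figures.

ω = 139.3 rad/s (converted from 22.17 rev/s).
The rod makes angle φ with the slider axis where L sinφ = r sinθ; differentiating, L cosφ·φ̇ = r ω cosθ.
L cosφ = √(L² − r² sin²θ) = 0.081212 m.
|ω_rod| = r ω |cosθ| / √(L² − r² sin²θ) = 0.0211·139.3·0.55048/0.081212 = 19.923 rad/s.

19.9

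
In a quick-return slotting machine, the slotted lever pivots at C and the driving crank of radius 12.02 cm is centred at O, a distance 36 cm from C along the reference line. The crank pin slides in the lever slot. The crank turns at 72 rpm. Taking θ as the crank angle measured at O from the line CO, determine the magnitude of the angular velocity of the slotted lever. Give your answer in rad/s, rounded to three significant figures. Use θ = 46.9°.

1.63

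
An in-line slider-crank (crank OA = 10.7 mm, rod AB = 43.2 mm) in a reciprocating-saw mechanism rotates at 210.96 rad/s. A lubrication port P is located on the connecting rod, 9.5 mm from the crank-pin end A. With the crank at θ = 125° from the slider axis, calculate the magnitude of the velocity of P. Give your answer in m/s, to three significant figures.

ω = 211 rad/s.  Crank-pin speed |V_A| = rω = 2.2573 m/s, perpendicular to OA.
Rod angle: sinφ = −(r/L) sinθ ⇒ φ = -11.706°; ω_rod = −rω cosθ/√(L²−r²sin²θ) = +30.607 rad/s.
V_P = V_A + ω_rod × AP, with AP = 0.0095 m along the rod.
Components: V_Px = −rω sinθ − a·ω_rod·sinφ = -1.7901 m/s;  V_Py = rω cosθ + a·ω_rod·cosφ = -1.01 m/s.
|V_P| = √(V_Px² + V_Py²) = 2.0553 m/s.

2.06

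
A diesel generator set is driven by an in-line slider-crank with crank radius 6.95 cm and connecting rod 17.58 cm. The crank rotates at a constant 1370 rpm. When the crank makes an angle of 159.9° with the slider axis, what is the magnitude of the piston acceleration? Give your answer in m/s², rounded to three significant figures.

898

ω = 2π·1370/60 = 143.5 rad/s
x(θ) = r cosθ + √(L² − r² sin²θ); with ω constant, a = ω²·d²x/dθ².
d²x/dθ² = −r cosθ − r²(cos2θ)/√u − r⁴ sin²2θ/(4u^{3/2}),  u = L² − r² sin²θ = 0.0303352 m².
Substituting r = 0.0695 m, L = 0.1758 m, θ = 159.9°: d²x/dθ² = +0.043625 m.
a = ω²·d²x/dθ² = (143.5)²·(+0.043625) = +897.91 m/s²;  |a| = 897.91 m/s².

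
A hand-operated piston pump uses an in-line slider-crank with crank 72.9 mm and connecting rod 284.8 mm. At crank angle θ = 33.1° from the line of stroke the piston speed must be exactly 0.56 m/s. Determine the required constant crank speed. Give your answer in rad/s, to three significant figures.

For an in-line slider-crank, |v_piston| = rω|sinθ|·[1 + r cosθ/√(L² − r² sin²θ)].
With r = 0.0729 m, L = 0.2848 m, θ = 33.1°: the bracketed kinematic factor |dx/dθ| = 0.048432 m.
ω = v/|dx/dθ| = 0.56/0.048432 = 11.563 rad/s.

11.6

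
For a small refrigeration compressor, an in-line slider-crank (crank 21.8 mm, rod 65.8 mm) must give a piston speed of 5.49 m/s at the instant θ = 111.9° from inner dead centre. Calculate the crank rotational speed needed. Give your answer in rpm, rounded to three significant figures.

2980

For an in-line slider-crank, |v_piston| = rω|sinθ|·[1 + r cosθ/√(L² − r² sin²θ)].
With r = 0.0218 m, L = 0.0658 m, θ = 111.9°: the bracketed kinematic factor |dx/dθ| = 0.0176 m.
ω = v/|dx/dθ| = 5.49/0.0176 = 311.93 rad/s.
N = 60ω/(2π) = 2978.7 rpm.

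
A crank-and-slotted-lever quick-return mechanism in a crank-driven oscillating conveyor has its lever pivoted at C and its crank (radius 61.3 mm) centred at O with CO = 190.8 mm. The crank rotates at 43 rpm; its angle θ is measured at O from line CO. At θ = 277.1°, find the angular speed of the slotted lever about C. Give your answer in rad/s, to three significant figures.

0.544

ω = 4.503 rad/s (from 43 rpm).
Crank pin A relative to C: A = (d + r cosθ, r sinθ); lever angle φ = atan2(r sinθ, d + r cosθ).
Differentiating tanφ: φ̇ = rω(d cosθ + r)/(d² + r² + 2dr cosθ).
d² + r² + 2dr cosθ = |CA|² = 0.0430536 m²;  d cosθ + r = +0.084883 m.
|ω_lever| = |0.0613·4.503·+0.084883| / 0.0430536 = 0.54421 rad/s.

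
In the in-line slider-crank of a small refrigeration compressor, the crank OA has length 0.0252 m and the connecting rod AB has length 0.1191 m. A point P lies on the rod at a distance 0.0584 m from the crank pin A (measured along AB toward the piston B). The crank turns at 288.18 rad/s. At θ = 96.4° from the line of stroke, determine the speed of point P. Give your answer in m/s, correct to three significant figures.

7.14

ω = 288.2 rad/s.  Crank-pin speed |V_A| = rω = 7.2621 m/s, perpendicular to OA.
Rod angle: sinφ = −(r/L) sinθ ⇒ φ = -12.138°; ω_rod = −rω cosθ/√(L²−r²sin²θ) = +6.9523 rad/s.
V_P = V_A + ω_rod × AP, with AP = 0.0584 m along the rod.
Components: V_Px = −rω sinθ − a·ω_rod·sinφ = -7.1315 m/s;  V_Py = rω cosθ + a·ω_rod·cosφ = -0.41257 m/s.
|V_P| = √(V_Px² + V_Py²) = 7.1434 m/s.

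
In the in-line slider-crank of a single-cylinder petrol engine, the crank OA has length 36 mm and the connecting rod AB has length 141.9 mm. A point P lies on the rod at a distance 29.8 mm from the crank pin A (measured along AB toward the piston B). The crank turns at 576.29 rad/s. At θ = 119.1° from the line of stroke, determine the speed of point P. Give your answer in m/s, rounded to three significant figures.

19.4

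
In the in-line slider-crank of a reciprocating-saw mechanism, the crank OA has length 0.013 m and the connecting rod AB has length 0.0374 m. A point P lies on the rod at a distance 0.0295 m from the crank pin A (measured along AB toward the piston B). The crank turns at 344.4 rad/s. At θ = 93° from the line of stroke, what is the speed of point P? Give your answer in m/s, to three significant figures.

ω = 344.4 rad/s.  Crank-pin speed |V_A| = rω = 4.4772 m/s, perpendicular to OA.
Rod angle: sinφ = −(r/L) sinθ ⇒ φ = -20.311°; ω_rod = −rω cosθ/√(L²−r²sin²θ) = +6.6806 rad/s.
V_P = V_A + ω_rod × AP, with AP = 0.0295 m along the rod.
Components: V_Px = −rω sinθ − a·ω_rod·sinφ = -4.4027 m/s;  V_Py = rω cosθ + a·ω_rod·cosφ = -0.049495 m/s.
|V_P| = √(V_Px² + V_Py²) = 4.4029 m/s.

4.40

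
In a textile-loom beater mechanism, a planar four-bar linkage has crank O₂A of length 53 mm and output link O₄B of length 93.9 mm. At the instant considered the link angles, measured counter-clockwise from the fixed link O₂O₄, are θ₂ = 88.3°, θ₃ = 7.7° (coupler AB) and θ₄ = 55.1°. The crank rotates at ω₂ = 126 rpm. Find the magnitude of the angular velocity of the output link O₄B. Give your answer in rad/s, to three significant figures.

ω₂ = 13.19 rad/s (from 126 rpm).
Differentiating the loop-closure r₂e^{iθ₂}+r₃e^{iθ₃}=r₁+r₄e^{iθ₄} gives r₂ω₂e^{iθ₂}+r₃ω₃e^{iθ₃}=r₄ω₄e^{iθ₄}.
Eliminating the other unknown: ω₄ = r₂ω₂ sin(θ₂−θ₃) / [r₄ sin(θ₄−θ₃)].
Numerator sine = +0.98657; denominator sine = +0.73610.
Result = 0.053·13.19·(+0.98657) / (0.0939·(+0.73610)) = +9.9817 rad/s; magnitude 9.9817 rad/s.

9.98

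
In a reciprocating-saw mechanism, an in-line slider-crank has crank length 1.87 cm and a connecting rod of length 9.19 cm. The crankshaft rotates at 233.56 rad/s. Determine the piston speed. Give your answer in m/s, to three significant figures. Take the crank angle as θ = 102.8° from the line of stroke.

4.06

ω = 233.6 rad/s
For an in-line slider-crank, x = r cosθ + √(L² − r² sin²θ), so v = −rω sinθ·[1 + r cosθ/√(L² − r² sin²θ)].
With r = 0.0187 m, L = 0.0919 m, θ = 102.8°: √(L² − r² sin²θ) = 0.090073 m.
v = −0.0187·233.6·0.97515·[1 + 0.0187·-0.22155/0.090073] = -4.0631 m/s.
|v| = 4.0631 m/s.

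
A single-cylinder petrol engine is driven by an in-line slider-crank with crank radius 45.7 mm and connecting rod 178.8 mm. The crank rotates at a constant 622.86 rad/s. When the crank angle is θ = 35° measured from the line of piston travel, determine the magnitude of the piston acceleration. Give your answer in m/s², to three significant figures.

ω = 622.9 rad/s
x(θ) = r cosθ + √(L² − r² sin²θ); with ω constant, a = ω²·d²x/dθ².
d²x/dθ² = −r cosθ − r²(cos2θ)/√u − r⁴ sin²2θ/(4u^{3/2}),  u = L² − r² sin²θ = 0.0312823 m².
Substituting r = 0.0457 m, L = 0.1788 m, θ = 35°: d²x/dθ² = -0.041648 m.
a = ω²·d²x/dθ² = (622.9)²·(-0.041648) = -16157 m/s²;  |a| = 16157 m/s².

16200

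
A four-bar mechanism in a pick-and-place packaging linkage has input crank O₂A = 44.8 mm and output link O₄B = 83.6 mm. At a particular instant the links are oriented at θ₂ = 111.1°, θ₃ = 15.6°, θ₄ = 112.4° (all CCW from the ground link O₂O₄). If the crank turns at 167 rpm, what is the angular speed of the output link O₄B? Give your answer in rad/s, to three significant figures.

9.39

ω₂ = 17.49 rad/s (from 167 rpm).
Differentiating the loop-closure r₂e^{iθ₂}+r₃e^{iθ₃}=r₁+r₄e^{iθ₄} gives r₂ω₂e^{iθ₂}+r₃ω₃e^{iθ₃}=r₄ω₄e^{iθ₄}.
Eliminating the other unknown: ω₄ = r₂ω₂ sin(θ₂−θ₃) / [r₄ sin(θ₄−θ₃)].
Numerator sine = +0.99540; denominator sine = +0.99297.
Result = 0.0448·17.49·(+0.99540) / (0.0836·(+0.99297)) = +9.3946 rad/s; magnitude 9.3946 rad/s.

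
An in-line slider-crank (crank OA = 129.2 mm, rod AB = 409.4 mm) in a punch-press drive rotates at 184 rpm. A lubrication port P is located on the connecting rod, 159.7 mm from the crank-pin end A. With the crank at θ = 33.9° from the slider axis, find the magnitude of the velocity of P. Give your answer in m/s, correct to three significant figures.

1.98

ω = 19.27 rad/s.  Crank-pin speed |V_A| = rω = 2.4895 m/s, perpendicular to OA.
Rod angle: sinφ = −(r/L) sinθ ⇒ φ = -10.138°; ω_rod = −rω cosθ/√(L²−r²sin²θ) = -5.1272 rad/s.
V_P = V_A + ω_rod × AP, with AP = 0.1597 m along the rod.
Components: V_Px = −rω sinθ − a·ω_rod·sinφ = -1.5326 m/s;  V_Py = rω cosθ + a·ω_rod·cosφ = +1.2603 m/s.
|V_P| = √(V_Px² + V_Py²) = 1.9842 m/s.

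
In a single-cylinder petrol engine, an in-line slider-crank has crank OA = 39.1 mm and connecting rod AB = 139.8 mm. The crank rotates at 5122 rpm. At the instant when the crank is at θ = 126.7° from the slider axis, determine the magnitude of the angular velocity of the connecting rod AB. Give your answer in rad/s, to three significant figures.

ω = 536.4 rad/s (converted from 5122 rpm).
The rod makes angle φ with the slider axis where L sinφ = r sinθ; differentiating, L cosφ·φ̇ = r ω cosθ.
L cosφ = √(L² − r² sin²θ) = 0.13624 m.
|ω_rod| = r ω |cosθ| / √(L² − r² sin²θ) = 0.0391·536.4·0.59763/0.13624 = 91.996 rad/s.

92.0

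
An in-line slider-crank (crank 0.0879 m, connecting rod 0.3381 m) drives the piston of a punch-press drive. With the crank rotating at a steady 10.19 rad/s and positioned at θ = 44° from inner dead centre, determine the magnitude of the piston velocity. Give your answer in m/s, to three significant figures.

0.741

ω = 10.19 rad/s
For an in-line slider-crank, x = r cosθ + √(L² − r² sin²θ), so v = −rω sinθ·[1 + r cosθ/√(L² − r² sin²θ)].
With r = 0.0879 m, L = 0.3381 m, θ = 44°: √(L² − r² sin²θ) = 0.33254 m.
v = −0.0879·10.19·0.69466·[1 + 0.0879·0.71934/0.33254] = -0.74051 m/s.
|v| = 0.74051 m/s.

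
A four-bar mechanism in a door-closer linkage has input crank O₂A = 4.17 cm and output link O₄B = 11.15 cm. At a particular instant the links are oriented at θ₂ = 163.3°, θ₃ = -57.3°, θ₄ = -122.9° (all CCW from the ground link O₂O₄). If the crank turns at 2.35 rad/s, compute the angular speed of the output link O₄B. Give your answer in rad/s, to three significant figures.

0.628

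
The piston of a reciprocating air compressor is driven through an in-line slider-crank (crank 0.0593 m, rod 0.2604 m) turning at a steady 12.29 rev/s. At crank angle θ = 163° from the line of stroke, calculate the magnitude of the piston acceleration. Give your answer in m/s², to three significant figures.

ω = 2π·12.3 = 77.22 rad/s
x(θ) = r cosθ + √(L² − r² sin²θ); with ω constant, a = ω²·d²x/dθ².
d²x/dθ² = −r cosθ − r²(cos2θ)/√u − r⁴ sin²2θ/(4u^{3/2}),  u = L² − r² sin²θ = 0.0675076 m².
Substituting r = 0.0593 m, L = 0.2604 m, θ = 163°: d²x/dθ² = +0.045433 m.
a = ω²·d²x/dθ² = (77.22)²·(+0.045433) = +270.92 m/s²;  |a| = 270.92 m/s².

271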